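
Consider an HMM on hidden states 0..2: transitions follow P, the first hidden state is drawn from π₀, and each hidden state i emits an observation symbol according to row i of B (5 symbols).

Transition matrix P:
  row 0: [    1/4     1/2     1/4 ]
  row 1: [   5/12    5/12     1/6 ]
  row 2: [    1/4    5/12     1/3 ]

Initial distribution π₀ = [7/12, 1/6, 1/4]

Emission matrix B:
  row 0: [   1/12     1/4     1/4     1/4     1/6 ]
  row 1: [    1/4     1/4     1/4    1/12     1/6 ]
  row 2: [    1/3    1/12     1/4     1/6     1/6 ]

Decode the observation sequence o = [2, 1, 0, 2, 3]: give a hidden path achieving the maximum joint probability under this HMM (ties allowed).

t=0: δ = [1.458e-01, 4.167e-02, 6.250e-02]  (obs o_0=2)
t=1: δ = [9.115e-03, 1.823e-02, 3.038e-03]  ψ = [0, 0, 0]  (obs o_1=1)
t=2: δ = [6.330e-04, 1.899e-03, 1.013e-03]  ψ = [1, 1, 1]  (obs o_2=0)
t=3: δ = [1.978e-04, 1.978e-04, 8.439e-05]  ψ = [1, 1, 2]  (obs o_3=2)
t=4: δ = [2.060e-05, 8.242e-06, 8.242e-06]  ψ = [1, 0, 0]  (obs o_4=3)
backtrack: best end state = 0; path = [0, 1, 1, 1, 0]

path = [0, 1, 1, 1, 0]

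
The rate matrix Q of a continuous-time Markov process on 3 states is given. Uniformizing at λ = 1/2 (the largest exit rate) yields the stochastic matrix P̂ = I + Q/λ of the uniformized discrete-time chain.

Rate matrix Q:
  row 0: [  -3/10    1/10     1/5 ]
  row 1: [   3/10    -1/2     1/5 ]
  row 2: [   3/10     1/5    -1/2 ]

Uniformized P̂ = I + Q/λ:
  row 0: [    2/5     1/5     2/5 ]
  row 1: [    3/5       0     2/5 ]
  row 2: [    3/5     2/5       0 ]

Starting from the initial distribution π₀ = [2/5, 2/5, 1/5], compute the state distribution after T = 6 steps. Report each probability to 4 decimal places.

π = [0.5000, 0.2146, 0.2854]

t=0: π = [0.4000, 0.4000, 0.2000]
t=1: π = [0.5200, 0.1600, 0.3200]
t=2: π = [0.4960, 0.2320, 0.2720]
t=3: π = [0.5008, 0.2080, 0.2912]
t=4: π = [0.4998, 0.2166, 0.2835]
t=5: π = [0.5000, 0.2134, 0.2866]
t=6: π = [0.5000, 0.2146, 0.2854]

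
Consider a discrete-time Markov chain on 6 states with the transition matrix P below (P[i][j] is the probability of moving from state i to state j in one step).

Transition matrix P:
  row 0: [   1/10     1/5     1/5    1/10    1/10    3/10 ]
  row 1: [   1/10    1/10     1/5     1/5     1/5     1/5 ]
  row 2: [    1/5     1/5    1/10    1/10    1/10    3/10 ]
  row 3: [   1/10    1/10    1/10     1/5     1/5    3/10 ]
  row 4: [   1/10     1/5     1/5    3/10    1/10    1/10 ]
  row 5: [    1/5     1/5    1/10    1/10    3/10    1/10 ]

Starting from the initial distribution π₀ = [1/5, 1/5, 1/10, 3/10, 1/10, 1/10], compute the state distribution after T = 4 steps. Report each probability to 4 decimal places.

t=0: π = [0.2000, 0.2000, 0.1000, 0.3000, 0.1000, 0.1000]
t=1: π = [0.1200, 0.1500, 0.1500, 0.1700, 0.1700, 0.2400]
t=2: π = [0.1390, 0.1680, 0.1440, 0.1660, 0.1800, 0.2030]
t=3: π = [0.1347, 0.1666, 0.1487, 0.1694, 0.1740, 0.2066]
t=4: π = [0.1355, 0.1664, 0.1475, 0.1684, 0.1749, 0.2072]

π = [0.1355, 0.1664, 0.1475, 0.1684, 0.1749, 0.2072]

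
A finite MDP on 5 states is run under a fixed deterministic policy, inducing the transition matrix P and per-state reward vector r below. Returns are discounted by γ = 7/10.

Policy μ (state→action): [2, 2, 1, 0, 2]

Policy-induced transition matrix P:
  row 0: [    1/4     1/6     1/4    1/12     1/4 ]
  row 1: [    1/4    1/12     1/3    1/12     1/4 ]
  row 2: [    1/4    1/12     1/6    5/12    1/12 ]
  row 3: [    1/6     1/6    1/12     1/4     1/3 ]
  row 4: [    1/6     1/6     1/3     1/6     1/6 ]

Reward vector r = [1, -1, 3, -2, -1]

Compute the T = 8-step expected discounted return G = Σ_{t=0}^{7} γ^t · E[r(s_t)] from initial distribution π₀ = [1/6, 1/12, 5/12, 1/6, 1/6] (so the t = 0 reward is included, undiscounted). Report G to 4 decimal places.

G = 0.9936

t=0: π = [0.1667, 0.0833, 0.4167, 0.1667, 0.1667], E[r] = 0.8333, γ^t·E[r] = 0.833333, running G = 0.833333
t=1: π = [0.2222, 0.1250, 0.2083, 0.2639, 0.1806], E[r] = 0.0139, γ^t·E[r] = 0.009722, running G = 0.843056
t=2: π = [0.2130, 0.1389, 0.2141, 0.2118, 0.2222], E[r] = 0.0706, γ^t·E[r] = 0.034595, running G = 0.877650
t=3: π = [0.2138, 0.1372, 0.2269, 0.2085, 0.2134], E[r] = 0.1269, γ^t·E[r] = 0.043537, running G = 0.921187
t=4: π = [0.2148, 0.1363, 0.2256, 0.2115, 0.2118], E[r] = 0.1204, γ^t·E[r] = 0.028903, running G = 0.950090
t=5: π = [0.2147, 0.1365, 0.2250, 0.2114, 0.2124], E[r] = 0.1179, γ^t·E[r] = 0.019808, running G = 0.969898
t=6: π = [0.2147, 0.1365, 0.2251, 0.2113, 0.2124], E[r] = 0.1185, γ^t·E[r] = 0.013939, running G = 0.983837
t=7: π = [0.2147, 0.1365, 0.2251, 0.2113, 0.2124], E[r] = 0.1186, γ^t·E[r] = 0.009765, running G = 0.993602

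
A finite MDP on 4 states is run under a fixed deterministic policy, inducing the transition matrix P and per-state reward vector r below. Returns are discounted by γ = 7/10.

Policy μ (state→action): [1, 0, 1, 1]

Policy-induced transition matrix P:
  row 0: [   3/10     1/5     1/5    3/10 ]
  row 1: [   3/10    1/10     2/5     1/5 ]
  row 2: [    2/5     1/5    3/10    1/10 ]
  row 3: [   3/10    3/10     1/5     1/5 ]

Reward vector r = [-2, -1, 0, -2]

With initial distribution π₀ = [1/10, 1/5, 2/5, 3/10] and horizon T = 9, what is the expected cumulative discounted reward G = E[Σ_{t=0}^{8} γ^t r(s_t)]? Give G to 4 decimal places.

G = -3.7577

t=0: π = [0.1000, 0.2000, 0.4000, 0.3000], E[r] = -1.0000, γ^t·E[r] = -1.000000, running G = -1.000000
t=1: π = [0.3400, 0.2100, 0.2800, 0.1700], E[r] = -1.2300, γ^t·E[r] = -0.861000, running G = -1.861000
t=2: π = [0.3280, 0.1960, 0.2700, 0.2060], E[r] = -1.2640, γ^t·E[r] = -0.619360, running G = -2.480360
t=3: π = [0.3270, 0.2010, 0.2662, 0.2058], E[r] = -1.2666, γ^t·E[r] = -0.434444, running G = -2.914804
t=4: π = [0.3266, 0.2005, 0.2668, 0.2061], E[r] = -1.2659, γ^t·E[r] = -0.303938, running G = -3.218742
t=5: π = [0.3267, 0.2006, 0.2668, 0.2060], E[r] = -1.2659, γ^t·E[r] = -0.212757, running G = -3.431499
t=6: π = [0.3267, 0.2005, 0.2668, 0.2060], E[r] = -1.2659, γ^t·E[r] = -0.148929, running G = -3.580428
t=7: π = [0.3267, 0.2005, 0.2668, 0.2060], E[r] = -1.2659, γ^t·E[r] = -0.104251, running G = -3.684679
t=8: π = [0.3267, 0.2005, 0.2668, 0.2060], E[r] = -1.2659, γ^t·E[r] = -0.072975, running G = -3.757654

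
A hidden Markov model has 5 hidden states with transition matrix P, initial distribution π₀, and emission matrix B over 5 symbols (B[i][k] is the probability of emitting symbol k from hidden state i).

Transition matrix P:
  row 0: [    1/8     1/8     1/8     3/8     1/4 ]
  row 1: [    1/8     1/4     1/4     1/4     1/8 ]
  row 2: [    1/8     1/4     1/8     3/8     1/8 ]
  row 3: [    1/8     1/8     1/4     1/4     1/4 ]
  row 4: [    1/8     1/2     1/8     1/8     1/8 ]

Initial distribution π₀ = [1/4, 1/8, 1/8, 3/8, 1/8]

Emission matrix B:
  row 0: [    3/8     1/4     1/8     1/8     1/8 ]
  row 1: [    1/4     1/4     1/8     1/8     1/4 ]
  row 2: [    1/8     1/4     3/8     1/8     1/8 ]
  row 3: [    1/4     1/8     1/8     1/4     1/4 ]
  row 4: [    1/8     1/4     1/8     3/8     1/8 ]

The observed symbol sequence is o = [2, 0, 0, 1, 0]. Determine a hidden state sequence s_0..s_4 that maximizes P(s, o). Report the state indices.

path = [2, 3, 3, 4, 1]

t=0: δ = [3.125e-02, 1.562e-02, 4.688e-02, 4.688e-02, 1.562e-02]  (obs o_0=2)
t=1: δ = [2.197e-03, 2.930e-03, 1.465e-03, 4.395e-03, 1.465e-03]  ψ = [2, 2, 3, 2, 3]  (obs o_1=0)
t=2: δ = [2.060e-04, 1.831e-04, 1.373e-04, 2.747e-04, 1.373e-04]  ψ = [3, 1, 3, 3, 3]  (obs o_2=0)
t=3: δ = [8.583e-06, 1.717e-05, 1.717e-05, 9.656e-06, 1.717e-05]  ψ = [3, 4, 3, 0, 3]  (obs o_3=1)
t=4: δ = [8.047e-07, 2.146e-06, 5.364e-07, 1.609e-06, 3.017e-07]  ψ = [1, 4, 1, 2, 3]  (obs o_4=0)
backtrack: best end state = 1; path = [2, 3, 3, 4, 1]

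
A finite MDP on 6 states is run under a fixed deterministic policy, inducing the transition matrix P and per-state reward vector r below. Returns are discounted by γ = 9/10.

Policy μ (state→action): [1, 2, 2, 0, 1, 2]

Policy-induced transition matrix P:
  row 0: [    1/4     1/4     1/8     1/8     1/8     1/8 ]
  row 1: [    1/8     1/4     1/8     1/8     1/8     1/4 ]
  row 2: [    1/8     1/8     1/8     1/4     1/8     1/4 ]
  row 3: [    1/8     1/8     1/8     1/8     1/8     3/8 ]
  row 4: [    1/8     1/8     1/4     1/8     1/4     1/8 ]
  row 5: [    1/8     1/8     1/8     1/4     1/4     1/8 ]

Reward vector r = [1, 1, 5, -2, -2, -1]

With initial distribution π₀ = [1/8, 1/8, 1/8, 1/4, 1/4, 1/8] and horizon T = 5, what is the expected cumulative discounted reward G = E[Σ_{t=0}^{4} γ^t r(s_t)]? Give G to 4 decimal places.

t=0: π = [0.1250, 0.1250, 0.1250, 0.2500, 0.2500, 0.1250], E[r] = -0.2500, γ^t·E[r] = -0.250000, running G = -0.250000
t=1: π = [0.1406, 0.1563, 0.1563, 0.1563, 0.1719, 0.2188], E[r] = 0.2031, γ^t·E[r] = 0.182813, running G = -0.067188
t=2: π = [0.1426, 0.1621, 0.1465, 0.1719, 0.1738, 0.2031], E[r] = 0.1426, γ^t·E[r] = 0.115488, running G = 0.048301
t=3: π = [0.1428, 0.1631, 0.1467, 0.1687, 0.1721, 0.2065], E[r] = 0.1514, γ^t·E[r] = 0.110347, running G = 0.158647
t=4: π = [0.1429, 0.1632, 0.1465, 0.1692, 0.1723, 0.2059], E[r] = 0.1498, γ^t·E[r] = 0.098271, running G = 0.256918

G = 0.2569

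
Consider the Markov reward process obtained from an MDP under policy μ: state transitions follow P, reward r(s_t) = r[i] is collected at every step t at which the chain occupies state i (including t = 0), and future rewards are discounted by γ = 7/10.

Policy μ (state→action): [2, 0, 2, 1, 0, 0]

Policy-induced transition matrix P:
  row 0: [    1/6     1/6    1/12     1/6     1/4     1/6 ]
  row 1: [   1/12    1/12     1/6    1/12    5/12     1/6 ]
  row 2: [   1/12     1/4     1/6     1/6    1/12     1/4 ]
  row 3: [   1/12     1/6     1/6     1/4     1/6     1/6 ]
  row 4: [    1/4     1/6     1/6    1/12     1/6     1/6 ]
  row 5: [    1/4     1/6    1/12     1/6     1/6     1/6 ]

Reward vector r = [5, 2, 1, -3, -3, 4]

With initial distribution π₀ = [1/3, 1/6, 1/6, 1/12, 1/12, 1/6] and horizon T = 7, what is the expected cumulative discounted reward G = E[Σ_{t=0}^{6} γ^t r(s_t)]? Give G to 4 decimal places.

G = 4.1514

t=0: π = [0.3333, 0.1667, 0.1667, 0.0833, 0.0833, 0.1667], E[r] = 2.3333, γ^t·E[r] = 2.333333, running G = 2.333333
t=1: π = [0.1528, 0.1667, 0.1250, 0.1528, 0.2222, 0.1806], E[r] = 0.8194, γ^t·E[r] = 0.573611, running G = 2.906944
t=2: π = [0.1632, 0.1632, 0.1389, 0.1470, 0.2106, 0.1771], E[r] = 0.9167, γ^t·E[r] = 0.449167, running G = 3.356111
t=3: π = [0.1616, 0.1646, 0.1383, 0.1478, 0.2095, 0.1782], E[r] = 0.9166, γ^t·E[r] = 0.314384, running G = 3.670495
t=4: π = [0.1614, 0.1645, 0.1384, 0.1478, 0.2098, 0.1782], E[r] = 0.9145, γ^t·E[r] = 0.219561, running G = 3.890056
t=5: π = [0.1614, 0.1645, 0.1384, 0.1478, 0.2097, 0.1782], E[r] = 0.9148, γ^t·E[r] = 0.153757, running G = 4.043812
t=6: π = [0.1614, 0.1645, 0.1384, 0.1478, 0.2097, 0.1782], E[r] = 0.9148, γ^t·E[r] = 0.107623, running G = 4.151436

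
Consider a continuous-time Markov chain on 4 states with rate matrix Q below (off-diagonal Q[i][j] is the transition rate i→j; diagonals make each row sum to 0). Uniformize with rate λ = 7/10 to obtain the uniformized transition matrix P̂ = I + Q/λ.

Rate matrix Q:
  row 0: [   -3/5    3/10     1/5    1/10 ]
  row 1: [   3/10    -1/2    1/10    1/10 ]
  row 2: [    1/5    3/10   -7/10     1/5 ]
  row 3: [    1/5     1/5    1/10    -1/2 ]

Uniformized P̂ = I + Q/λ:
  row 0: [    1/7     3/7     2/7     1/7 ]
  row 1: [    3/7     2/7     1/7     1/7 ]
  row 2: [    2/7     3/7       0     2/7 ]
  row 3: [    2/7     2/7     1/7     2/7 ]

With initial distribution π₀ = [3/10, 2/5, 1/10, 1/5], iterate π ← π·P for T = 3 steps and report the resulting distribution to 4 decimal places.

t=0: π = [0.3000, 0.4000, 0.1000, 0.2000]
t=1: π = [0.3000, 0.3429, 0.1714, 0.1857]
t=2: π = [0.2918, 0.3531, 0.1612, 0.1939]
t=3: π = [0.2945, 0.3504, 0.1615, 0.1936]

π = [0.2945, 0.3504, 0.1615, 0.1936]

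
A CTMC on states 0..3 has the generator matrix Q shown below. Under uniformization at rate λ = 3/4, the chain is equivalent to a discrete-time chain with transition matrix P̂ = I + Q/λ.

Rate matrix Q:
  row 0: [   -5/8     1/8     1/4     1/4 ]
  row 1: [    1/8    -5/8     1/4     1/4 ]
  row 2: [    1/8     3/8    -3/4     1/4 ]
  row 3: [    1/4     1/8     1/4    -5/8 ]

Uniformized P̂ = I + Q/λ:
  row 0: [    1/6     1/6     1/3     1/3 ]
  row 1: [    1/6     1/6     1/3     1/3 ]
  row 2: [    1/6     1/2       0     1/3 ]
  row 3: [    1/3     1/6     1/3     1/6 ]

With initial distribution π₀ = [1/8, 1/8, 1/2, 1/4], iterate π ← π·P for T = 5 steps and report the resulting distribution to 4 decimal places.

π = [0.2143, 0.2510, 0.2490, 0.2857]

t=0: π = [0.1250, 0.1250, 0.5000, 0.2500]
t=1: π = [0.2083, 0.3333, 0.1667, 0.2917]
t=2: π = [0.2153, 0.2222, 0.2778, 0.2847]
t=3: π = [0.2141, 0.2593, 0.2407, 0.2859]
t=4: π = [0.2143, 0.2469, 0.2531, 0.2857]
t=5: π = [0.2143, 0.2510, 0.2490, 0.2857]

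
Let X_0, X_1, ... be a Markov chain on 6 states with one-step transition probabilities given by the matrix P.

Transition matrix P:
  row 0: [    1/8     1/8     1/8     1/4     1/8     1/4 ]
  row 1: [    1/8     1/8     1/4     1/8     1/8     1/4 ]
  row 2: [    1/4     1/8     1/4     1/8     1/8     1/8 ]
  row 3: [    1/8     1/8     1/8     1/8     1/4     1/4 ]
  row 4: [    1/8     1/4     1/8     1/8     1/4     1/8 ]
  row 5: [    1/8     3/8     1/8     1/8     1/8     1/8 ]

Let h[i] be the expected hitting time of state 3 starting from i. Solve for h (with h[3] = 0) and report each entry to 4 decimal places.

First-step conditioning: h[3] = 0; for i ≠ 3, h[i] = 1 + Σ_k P[i][k]·h[k].
  h[0] = 1 + 1/8·h[0] + 1/8·h[1] + 1/8·h[2] + 1/8·h[4] + 1/4·h[5]
  h[1] = 1 + 1/8·h[0] + 1/8·h[1] + 1/4·h[2] + 1/8·h[4] + 1/4·h[5]
  h[2] = 1 + 1/4·h[0] + 1/8·h[1] + 1/4·h[2] + 1/8·h[4] + 1/8·h[5]
  h[4] = 1 + 1/8·h[0] + 1/4·h[1] + 1/8·h[2] + 1/4·h[4] + 1/8·h[5]
  h[5] = 1 + 1/8·h[0] + 3/8·h[1] + 1/8·h[2] + 1/8·h[4] + 1/8·h[5]
Solving the 5×5 linear system over states ≠ 3 gives exactly h = [1771/290, 4039/580, 994/145, 0, 4047/580, 2023/290] (h[3] = 0 is the target).

h = [6.1069, 6.9638, 6.8552, 0.0000, 6.9776, 6.9759]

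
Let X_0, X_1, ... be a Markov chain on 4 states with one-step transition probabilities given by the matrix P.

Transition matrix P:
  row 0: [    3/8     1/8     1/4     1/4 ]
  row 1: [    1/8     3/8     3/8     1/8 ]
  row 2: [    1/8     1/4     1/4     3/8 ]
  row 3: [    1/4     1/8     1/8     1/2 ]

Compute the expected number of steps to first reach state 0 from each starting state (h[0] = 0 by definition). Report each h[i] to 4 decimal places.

h = [0.0000, 6.1250, 5.8750, 5.0000]

First-step conditioning: h[0] = 0; for i ≠ 0, h[i] = 1 + Σ_k P[i][k]·h[k].
  h[1] = 1 + 3/8·h[1] + 3/8·h[2] + 1/8·h[3]
  h[2] = 1 + 1/4·h[1] + 1/4·h[2] + 3/8·h[3]
  h[3] = 1 + 1/8·h[1] + 1/8·h[2] + 1/2·h[3]
Solving the 3×3 linear system over states ≠ 0 gives exactly h = [0, 49/8, 47/8, 5] (h[0] = 0 is the target).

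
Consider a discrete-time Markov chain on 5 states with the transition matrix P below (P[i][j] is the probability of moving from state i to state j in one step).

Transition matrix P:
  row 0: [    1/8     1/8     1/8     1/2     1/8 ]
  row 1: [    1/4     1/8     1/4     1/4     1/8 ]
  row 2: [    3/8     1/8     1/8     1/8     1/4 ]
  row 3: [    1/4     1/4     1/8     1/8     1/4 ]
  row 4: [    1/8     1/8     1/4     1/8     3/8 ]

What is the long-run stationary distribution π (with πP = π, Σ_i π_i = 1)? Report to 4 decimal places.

Balance equations π_j = Σ_i π_i·P[i][j]:
  π_0 = 1/8·π_0 + 1/4·π_1 + 3/8·π_2 + 1/4·π_3 + 1/8·π_4
  π_1 = 1/8·π_0 + 1/8·π_1 + 1/8·π_2 + 1/4·π_3 + 1/8·π_4
  π_2 = 1/8·π_0 + 1/4·π_1 + 1/8·π_2 + 1/8·π_3 + 1/4·π_4
  π_3 = 1/2·π_0 + 1/4·π_1 + 1/8·π_2 + 1/8·π_3 + 1/8·π_4
  normalize: π_0 + π_1 + π_2 + π_3 + π_4 = 1
Solving the linear system gives exactly π = [321/1489, 228/1489, 258/1489, 335/1489, 347/1489].

π = [0.2156, 0.1531, 0.1733, 0.2250, 0.2330]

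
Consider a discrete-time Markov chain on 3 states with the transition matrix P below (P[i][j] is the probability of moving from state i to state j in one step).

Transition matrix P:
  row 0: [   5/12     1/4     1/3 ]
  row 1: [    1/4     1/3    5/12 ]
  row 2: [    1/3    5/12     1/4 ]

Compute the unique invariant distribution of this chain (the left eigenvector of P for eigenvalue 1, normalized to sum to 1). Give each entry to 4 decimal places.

Balance equations π_j = Σ_i π_i·P[i][j]:
  π_0 = 5/12·π_0 + 1/4·π_1 + 1/3·π_2
  π_1 = 1/4·π_0 + 1/3·π_1 + 5/12·π_2
  normalize: π_0 + π_1 + π_2 = 1
Solving the linear system gives exactly π = [1/3, 1/3, 1/3].

π = [0.3333, 0.3333, 0.3333]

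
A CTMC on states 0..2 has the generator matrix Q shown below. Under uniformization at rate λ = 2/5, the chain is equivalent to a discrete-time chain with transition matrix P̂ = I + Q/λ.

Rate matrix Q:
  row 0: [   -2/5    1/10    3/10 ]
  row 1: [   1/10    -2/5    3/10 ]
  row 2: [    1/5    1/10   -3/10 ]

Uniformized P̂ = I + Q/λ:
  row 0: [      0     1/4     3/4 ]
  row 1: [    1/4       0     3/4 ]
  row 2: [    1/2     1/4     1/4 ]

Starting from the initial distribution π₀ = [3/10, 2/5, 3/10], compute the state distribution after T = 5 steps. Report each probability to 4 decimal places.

t=0: π = [0.3000, 0.4000, 0.3000]
t=1: π = [0.2500, 0.1500, 0.6000]
t=2: π = [0.3375, 0.2125, 0.4500]
t=3: π = [0.2781, 0.1969, 0.5250]
t=4: π = [0.3117, 0.2008, 0.4875]
t=5: π = [0.2939, 0.1998, 0.5063]

π = [0.2939, 0.1998, 0.5063]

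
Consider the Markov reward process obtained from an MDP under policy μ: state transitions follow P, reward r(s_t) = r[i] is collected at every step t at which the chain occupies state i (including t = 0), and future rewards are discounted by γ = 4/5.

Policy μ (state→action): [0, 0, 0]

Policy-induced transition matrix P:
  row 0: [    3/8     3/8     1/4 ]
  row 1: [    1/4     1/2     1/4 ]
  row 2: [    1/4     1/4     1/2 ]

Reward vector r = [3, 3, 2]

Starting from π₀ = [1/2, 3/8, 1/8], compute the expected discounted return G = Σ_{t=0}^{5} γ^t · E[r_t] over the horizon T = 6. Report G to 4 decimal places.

G = 10.0985

t=0: π = [0.5000, 0.3750, 0.1250], E[r] = 2.8750, γ^t·E[r] = 2.875000, running G = 2.875000
t=1: π = [0.3125, 0.4063, 0.2813], E[r] = 2.7188, γ^t·E[r] = 2.175000, running G = 5.050000
t=2: π = [0.2891, 0.3906, 0.3203], E[r] = 2.6797, γ^t·E[r] = 1.715000, running G = 6.765000
t=3: π = [0.2861, 0.3838, 0.3301], E[r] = 2.6699, γ^t·E[r] = 1.367000, running G = 8.132000
t=4: π = [0.2858, 0.3817, 0.3325], E[r] = 2.6675, γ^t·E[r] = 1.092600, running G = 9.224600
t=5: π = [0.2857, 0.3811, 0.3331], E[r] = 2.6669, γ^t·E[r] = 0.873880, running G = 10.098480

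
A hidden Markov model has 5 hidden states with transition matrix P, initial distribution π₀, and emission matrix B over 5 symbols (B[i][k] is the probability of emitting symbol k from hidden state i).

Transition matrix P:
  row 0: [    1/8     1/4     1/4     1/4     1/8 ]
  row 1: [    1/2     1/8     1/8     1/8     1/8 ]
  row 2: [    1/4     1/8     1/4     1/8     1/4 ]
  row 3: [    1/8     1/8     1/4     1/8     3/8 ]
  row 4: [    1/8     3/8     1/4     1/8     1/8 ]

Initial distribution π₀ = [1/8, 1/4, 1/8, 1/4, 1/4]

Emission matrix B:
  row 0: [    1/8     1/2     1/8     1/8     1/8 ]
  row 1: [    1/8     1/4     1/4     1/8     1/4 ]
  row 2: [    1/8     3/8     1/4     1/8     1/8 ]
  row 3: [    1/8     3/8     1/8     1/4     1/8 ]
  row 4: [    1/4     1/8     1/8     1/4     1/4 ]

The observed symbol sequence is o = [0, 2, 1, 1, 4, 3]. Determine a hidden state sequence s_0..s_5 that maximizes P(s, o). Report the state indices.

t=0: δ = [1.562e-02, 3.125e-02, 1.562e-02, 3.125e-02, 6.250e-02]  (obs o_0=0)
t=1: δ = [1.953e-03, 5.859e-03, 3.906e-03, 9.766e-04, 1.465e-03]  ψ = [1, 4, 4, 4, 3]  (obs o_1=2)
t=2: δ = [1.465e-03, 1.831e-04, 3.662e-04, 2.747e-04, 1.221e-04]  ψ = [1, 1, 2, 1, 2]  (obs o_2=1)
t=3: δ = [9.155e-05, 9.155e-05, 1.373e-04, 1.373e-04, 2.289e-05]  ψ = [0, 0, 0, 0, 0]  (obs o_3=1)
t=4: δ = [5.722e-06, 5.722e-06, 4.292e-06, 2.861e-06, 1.287e-05]  ψ = [1, 0, 2, 0, 3]  (obs o_4=4)
t=5: δ = [3.576e-07, 6.035e-07, 4.023e-07, 4.023e-07, 4.023e-07]  ψ = [1, 4, 4, 4, 4]  (obs o_5=3)
backtrack: best end state = 1; path = [4, 1, 0, 3, 4, 1]

path = [4, 1, 0, 3, 4, 1]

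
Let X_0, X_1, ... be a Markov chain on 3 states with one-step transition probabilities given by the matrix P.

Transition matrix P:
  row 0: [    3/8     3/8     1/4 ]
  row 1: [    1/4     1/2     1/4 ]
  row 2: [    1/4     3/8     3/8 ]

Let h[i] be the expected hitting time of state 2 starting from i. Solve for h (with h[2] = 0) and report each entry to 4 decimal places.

First-step conditioning: h[2] = 0; for i ≠ 2, h[i] = 1 + Σ_k P[i][k]·h[k].
  h[0] = 1 + 3/8·h[0] + 3/8·h[1]
  h[1] = 1 + 1/4·h[0] + 1/2·h[1]
Solving the 2×2 linear system over states ≠ 2 gives exactly h = [4, 4, 0] (h[2] = 0 is the target).

h = [4.0000, 4.0000, 0.0000]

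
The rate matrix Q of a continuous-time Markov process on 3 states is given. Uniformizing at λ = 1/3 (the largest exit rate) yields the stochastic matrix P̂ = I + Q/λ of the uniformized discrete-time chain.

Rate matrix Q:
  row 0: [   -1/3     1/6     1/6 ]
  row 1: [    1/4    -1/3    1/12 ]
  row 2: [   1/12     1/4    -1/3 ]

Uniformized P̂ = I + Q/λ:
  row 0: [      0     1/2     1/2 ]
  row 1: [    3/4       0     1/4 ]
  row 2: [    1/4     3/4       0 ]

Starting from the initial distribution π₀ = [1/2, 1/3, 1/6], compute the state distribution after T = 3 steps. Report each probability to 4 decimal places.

π = [0.3568, 0.3620, 0.2813]

t=0: π = [0.5000, 0.3333, 0.1667]
t=1: π = [0.2917, 0.3750, 0.3333]
t=2: π = [0.3646, 0.3958, 0.2396]
t=3: π = [0.3568, 0.3620, 0.2813]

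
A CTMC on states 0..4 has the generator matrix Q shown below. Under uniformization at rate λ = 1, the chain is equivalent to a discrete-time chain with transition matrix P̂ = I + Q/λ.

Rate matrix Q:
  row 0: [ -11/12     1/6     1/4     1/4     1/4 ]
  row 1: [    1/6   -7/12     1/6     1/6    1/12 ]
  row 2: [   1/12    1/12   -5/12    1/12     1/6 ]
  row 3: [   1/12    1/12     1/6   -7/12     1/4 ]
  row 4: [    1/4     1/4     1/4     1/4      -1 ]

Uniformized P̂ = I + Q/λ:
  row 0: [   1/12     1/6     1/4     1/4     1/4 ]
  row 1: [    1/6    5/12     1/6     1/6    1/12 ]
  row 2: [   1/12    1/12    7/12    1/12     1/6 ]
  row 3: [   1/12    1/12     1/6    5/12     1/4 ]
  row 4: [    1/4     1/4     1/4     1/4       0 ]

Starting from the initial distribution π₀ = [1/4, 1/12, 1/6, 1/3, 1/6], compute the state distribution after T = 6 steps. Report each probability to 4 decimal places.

π = [0.1240, 0.1792, 0.3249, 0.2174, 0.1545]

t=0: π = [0.2500, 0.0833, 0.1667, 0.3333, 0.1667]
t=1: π = [0.1181, 0.1597, 0.2708, 0.2708, 0.1806]
t=2: π = [0.1267, 0.1765, 0.3044, 0.2367, 0.1557]
t=3: π = [0.1240, 0.1787, 0.3170, 0.2240, 0.1563]
t=4: π = [0.1243, 0.1793, 0.3221, 0.2196, 0.1547]
t=5: π = [0.1241, 0.1792, 0.3241, 0.2180, 0.1546]
t=6: π = [0.1240, 0.1792, 0.3249, 0.2174, 0.1545]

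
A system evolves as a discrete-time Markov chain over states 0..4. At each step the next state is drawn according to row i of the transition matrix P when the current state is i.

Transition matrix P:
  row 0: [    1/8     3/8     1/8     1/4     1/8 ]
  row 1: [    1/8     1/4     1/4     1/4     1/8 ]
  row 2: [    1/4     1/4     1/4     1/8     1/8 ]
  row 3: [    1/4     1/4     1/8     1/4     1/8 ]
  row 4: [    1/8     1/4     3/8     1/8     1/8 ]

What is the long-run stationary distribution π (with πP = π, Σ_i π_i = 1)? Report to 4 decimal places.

π = [0.1781, 0.2723, 0.2175, 0.2072, 0.1250]

Balance equations π_j = Σ_i π_i·P[i][j]:
  π_0 = 1/8·π_0 + 1/8·π_1 + 1/4·π_2 + 1/4·π_3 + 1/8·π_4
  π_1 = 3/8·π_0 + 1/4·π_1 + 1/4·π_2 + 1/4·π_3 + 1/4·π_4
  π_2 = 1/8·π_0 + 1/4·π_1 + 1/4·π_2 + 1/8·π_3 + 3/8·π_4
  π_3 = 1/4·π_0 + 1/4·π_1 + 1/8·π_2 + 1/4·π_3 + 1/8·π_4
  normalize: π_0 + π_1 + π_2 + π_3 + π_4 = 1
Solving the linear system gives exactly π = [13/73, 159/584, 127/584, 121/584, 1/8].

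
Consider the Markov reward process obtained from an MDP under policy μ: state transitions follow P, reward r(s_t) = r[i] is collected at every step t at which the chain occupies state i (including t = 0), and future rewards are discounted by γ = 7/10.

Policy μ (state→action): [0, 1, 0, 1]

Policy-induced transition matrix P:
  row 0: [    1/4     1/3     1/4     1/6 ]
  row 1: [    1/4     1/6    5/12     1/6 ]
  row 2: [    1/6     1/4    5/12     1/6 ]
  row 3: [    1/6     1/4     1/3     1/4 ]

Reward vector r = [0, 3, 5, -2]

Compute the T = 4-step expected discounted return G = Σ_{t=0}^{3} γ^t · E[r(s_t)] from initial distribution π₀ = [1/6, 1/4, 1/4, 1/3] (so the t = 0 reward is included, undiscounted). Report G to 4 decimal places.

t=0: π = [0.1667, 0.2500, 0.2500, 0.3333], E[r] = 1.3333, γ^t·E[r] = 1.333333, running G = 1.333333
t=1: π = [0.2014, 0.2431, 0.3611, 0.1944], E[r] = 2.1458, γ^t·E[r] = 1.502083, running G = 2.835417
t=2: π = [0.2037, 0.2465, 0.3669, 0.1829], E[r] = 2.2083, γ^t·E[r] = 1.082083, running G = 3.917500
t=3: π = [0.2042, 0.2464, 0.3675, 0.1819], E[r] = 2.2129, γ^t·E[r] = 0.759013, running G = 4.676513

G = 4.6765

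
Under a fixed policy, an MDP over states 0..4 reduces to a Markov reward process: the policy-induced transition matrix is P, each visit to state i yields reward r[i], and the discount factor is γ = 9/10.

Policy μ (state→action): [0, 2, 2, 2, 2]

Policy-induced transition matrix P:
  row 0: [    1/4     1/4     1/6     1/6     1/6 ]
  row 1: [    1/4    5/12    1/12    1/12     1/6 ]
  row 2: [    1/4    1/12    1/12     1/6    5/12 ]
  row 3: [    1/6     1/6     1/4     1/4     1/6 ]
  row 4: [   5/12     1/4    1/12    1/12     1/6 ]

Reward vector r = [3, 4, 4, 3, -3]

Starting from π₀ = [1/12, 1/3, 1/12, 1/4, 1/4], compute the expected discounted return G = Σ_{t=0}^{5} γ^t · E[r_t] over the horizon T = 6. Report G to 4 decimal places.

G = 10.0807

t=0: π = [0.0833, 0.3333, 0.0833, 0.2500, 0.2500], E[r] = 1.9167, γ^t·E[r] = 1.916667, running G = 1.916667
t=1: π = [0.2708, 0.2708, 0.1319, 0.1389, 0.1875], E[r] = 2.2778, γ^t·E[r] = 2.050000, running G = 3.966667
t=2: π = [0.2697, 0.2616, 0.1291, 0.1400, 0.1997], E[r] = 2.1927, γ^t·E[r] = 1.776094, running G = 5.742760
t=3: π = [0.2716, 0.2604, 0.1291, 0.1399, 0.1989], E[r] = 2.1960, γ^t·E[r] = 1.600875, running G = 7.343635
t=4: π = [0.2715, 0.2602, 0.1293, 0.1400, 0.1990], E[r] = 2.1958, γ^t·E[r] = 1.440653, running G = 8.784288
t=5: π = [0.2715, 0.2602, 0.1293, 0.1401, 0.1990], E[r] = 2.1955, γ^t·E[r] = 1.296436, running G = 10.080724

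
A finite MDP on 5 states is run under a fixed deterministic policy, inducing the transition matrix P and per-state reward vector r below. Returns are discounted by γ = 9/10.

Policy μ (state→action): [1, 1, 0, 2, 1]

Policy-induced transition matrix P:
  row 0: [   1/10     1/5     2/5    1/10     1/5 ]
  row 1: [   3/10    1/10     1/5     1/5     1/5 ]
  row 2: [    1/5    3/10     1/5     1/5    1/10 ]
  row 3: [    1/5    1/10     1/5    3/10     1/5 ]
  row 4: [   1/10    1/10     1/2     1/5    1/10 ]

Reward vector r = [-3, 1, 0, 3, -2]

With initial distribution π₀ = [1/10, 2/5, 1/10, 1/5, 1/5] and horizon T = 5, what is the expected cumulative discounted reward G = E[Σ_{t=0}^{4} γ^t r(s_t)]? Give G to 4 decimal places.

t=0: π = [0.1000, 0.4000, 0.1000, 0.2000, 0.2000], E[r] = 0.3000, γ^t·E[r] = 0.300000, running G = 0.300000
t=1: π = [0.2100, 0.1300, 0.2800, 0.2100, 0.1700], E[r] = -0.2100, γ^t·E[r] = -0.189000, running G = 0.111000
t=2: π = [0.1750, 0.1770, 0.2930, 0.2000, 0.1550], E[r] = -0.0580, γ^t·E[r] = -0.046980, running G = 0.064020
t=3: π = [0.1847, 0.1761, 0.2815, 0.2025, 0.1552], E[r] = -0.0809, γ^t·E[r] = -0.058976, running G = 0.005044
t=4: π = [0.1836, 0.1748, 0.2835, 0.2018, 0.1563], E[r] = -0.0834, γ^t·E[r] = -0.054725, running G = -0.049681

G = -0.0497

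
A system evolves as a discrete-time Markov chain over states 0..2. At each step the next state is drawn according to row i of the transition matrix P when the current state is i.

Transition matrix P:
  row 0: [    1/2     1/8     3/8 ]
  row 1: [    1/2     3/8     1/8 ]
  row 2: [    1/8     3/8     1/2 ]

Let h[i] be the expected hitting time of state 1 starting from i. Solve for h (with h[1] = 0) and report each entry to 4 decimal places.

h = [4.3077, 0.0000, 3.0769]

First-step conditioning: h[1] = 0; for i ≠ 1, h[i] = 1 + Σ_k P[i][k]·h[k].
  h[0] = 1 + 1/2·h[0] + 3/8·h[2]
  h[2] = 1 + 1/8·h[0] + 1/2·h[2]
Solving the 2×2 linear system over states ≠ 1 gives exactly h = [56/13, 0, 40/13] (h[1] = 0 is the target).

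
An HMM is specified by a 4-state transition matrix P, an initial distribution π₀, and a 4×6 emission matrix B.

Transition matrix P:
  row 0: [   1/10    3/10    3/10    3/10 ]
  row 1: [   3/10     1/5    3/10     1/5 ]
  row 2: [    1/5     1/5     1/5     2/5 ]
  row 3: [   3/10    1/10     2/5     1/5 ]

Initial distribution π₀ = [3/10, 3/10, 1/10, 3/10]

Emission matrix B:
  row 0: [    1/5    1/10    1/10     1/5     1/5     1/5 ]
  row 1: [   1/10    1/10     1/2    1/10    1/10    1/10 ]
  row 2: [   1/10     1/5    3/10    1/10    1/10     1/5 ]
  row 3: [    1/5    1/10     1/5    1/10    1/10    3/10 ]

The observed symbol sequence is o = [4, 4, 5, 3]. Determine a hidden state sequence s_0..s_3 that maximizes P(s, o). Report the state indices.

t=0: δ = [6.000e-02, 3.000e-02, 1.000e-02, 3.000e-02]  (obs o_0=4)
t=1: δ = [1.800e-03, 1.800e-03, 1.800e-03, 1.800e-03]  ψ = [1, 0, 0, 0]  (obs o_1=4)
t=2: δ = [1.080e-04, 5.400e-05, 1.440e-04, 2.160e-04]  ψ = [1, 0, 3, 2]  (obs o_2=5)
t=3: δ = [1.296e-05, 3.240e-06, 8.640e-06, 5.760e-06]  ψ = [3, 0, 3, 2]  (obs o_3=3)
backtrack: best end state = 0; path = [0, 2, 3, 0]

path = [0, 2, 3, 0]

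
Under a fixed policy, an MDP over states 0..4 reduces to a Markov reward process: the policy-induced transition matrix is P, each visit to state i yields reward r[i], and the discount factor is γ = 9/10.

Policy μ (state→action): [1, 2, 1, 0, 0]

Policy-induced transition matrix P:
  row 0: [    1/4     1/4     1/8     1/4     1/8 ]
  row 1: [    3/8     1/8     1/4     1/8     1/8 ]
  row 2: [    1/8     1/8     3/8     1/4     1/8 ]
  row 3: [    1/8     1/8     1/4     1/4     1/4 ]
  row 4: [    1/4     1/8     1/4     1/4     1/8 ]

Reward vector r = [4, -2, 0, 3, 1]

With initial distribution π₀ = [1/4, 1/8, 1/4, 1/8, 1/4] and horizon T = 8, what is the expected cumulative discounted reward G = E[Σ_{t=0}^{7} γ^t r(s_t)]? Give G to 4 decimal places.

G = 7.8684

t=0: π = [0.2500, 0.1250, 0.2500, 0.1250, 0.2500], E[r] = 1.3750, γ^t·E[r] = 1.375000, running G = 1.375000
t=1: π = [0.2188, 0.1563, 0.2500, 0.2344, 0.1406], E[r] = 1.4063, γ^t·E[r] = 1.265625, running G = 2.640625
t=2: π = [0.2090, 0.1523, 0.2539, 0.2305, 0.1543], E[r] = 1.3770, γ^t·E[r] = 1.115332, running G = 3.755957
t=3: π = [0.2085, 0.1511, 0.2556, 0.2310, 0.1538], E[r] = 1.3784, γ^t·E[r] = 1.004867, running G = 4.760824
t=4: π = [0.2081, 0.1511, 0.2559, 0.2311, 0.1539], E[r] = 1.3773, γ^t·E[r] = 0.903679, running G = 5.664503
t=5: π = [0.2080, 0.1510, 0.2560, 0.2311, 0.1539], E[r] = 1.3773, γ^t·E[r] = 0.813255, running G = 6.477758
t=6: π = [0.2080, 0.1510, 0.2560, 0.2311, 0.1539], E[r] = 1.3772, γ^t·E[r] = 0.731909, running G = 7.209667
t=7: π = [0.2080, 0.1510, 0.2560, 0.2311, 0.1539], E[r] = 1.3772, γ^t·E[r] = 0.658714, running G = 7.868382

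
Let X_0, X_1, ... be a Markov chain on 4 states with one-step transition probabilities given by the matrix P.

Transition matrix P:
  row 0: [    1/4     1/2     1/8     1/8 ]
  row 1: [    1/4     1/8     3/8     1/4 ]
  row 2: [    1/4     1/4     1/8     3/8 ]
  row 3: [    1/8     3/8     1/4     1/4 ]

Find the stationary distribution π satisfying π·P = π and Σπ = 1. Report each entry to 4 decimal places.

π = [0.2186, 0.2987, 0.2311, 0.2516]

Balance equations π_j = Σ_i π_i·P[i][j]:
  π_0 = 1/4·π_0 + 1/4·π_1 + 1/4·π_2 + 1/8·π_3
  π_1 = 1/2·π_0 + 1/8·π_1 + 1/4·π_2 + 3/8·π_3
  π_2 = 1/8·π_0 + 3/8·π_1 + 1/8·π_2 + 1/4·π_3
  normalize: π_0 + π_1 + π_2 + π_3 = 1
Solving the linear system gives exactly π = [139/636, 95/318, 49/212, 40/159].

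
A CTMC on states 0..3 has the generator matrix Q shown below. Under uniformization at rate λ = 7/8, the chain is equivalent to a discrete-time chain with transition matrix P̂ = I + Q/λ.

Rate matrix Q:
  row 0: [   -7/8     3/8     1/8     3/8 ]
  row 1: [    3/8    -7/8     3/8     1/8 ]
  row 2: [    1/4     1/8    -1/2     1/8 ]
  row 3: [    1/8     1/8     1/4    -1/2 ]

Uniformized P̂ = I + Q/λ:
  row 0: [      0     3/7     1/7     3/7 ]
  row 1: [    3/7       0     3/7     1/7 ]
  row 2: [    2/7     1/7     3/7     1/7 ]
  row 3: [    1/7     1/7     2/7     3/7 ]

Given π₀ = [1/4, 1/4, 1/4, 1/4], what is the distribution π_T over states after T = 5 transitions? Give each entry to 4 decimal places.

π = [0.2104, 0.1775, 0.3279, 0.2841]

t=0: π = [0.2500, 0.2500, 0.2500, 0.2500]
t=1: π = [0.2143, 0.1786, 0.3214, 0.2857]
t=2: π = [0.2092, 0.1786, 0.3265, 0.2857]
t=3: π = [0.2106, 0.1771, 0.3280, 0.2843]
t=4: π = [0.2102, 0.1777, 0.3278, 0.2843]
t=5: π = [0.2104, 0.1775, 0.3279, 0.2841]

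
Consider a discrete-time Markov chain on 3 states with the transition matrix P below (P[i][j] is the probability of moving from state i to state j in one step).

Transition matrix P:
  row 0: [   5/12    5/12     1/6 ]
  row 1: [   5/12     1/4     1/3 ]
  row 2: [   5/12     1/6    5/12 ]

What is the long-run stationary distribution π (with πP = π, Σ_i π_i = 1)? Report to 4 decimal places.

Balance equations π_j = Σ_i π_i·P[i][j]:
  π_0 = 5/12·π_0 + 5/12·π_1 + 5/12·π_2
  π_1 = 5/12·π_0 + 1/4·π_1 + 1/6·π_2
  normalize: π_0 + π_1 + π_2 = 1
Solving the linear system gives exactly π = [5/12, 13/44, 19/66].

π = [0.4167, 0.2955, 0.2879]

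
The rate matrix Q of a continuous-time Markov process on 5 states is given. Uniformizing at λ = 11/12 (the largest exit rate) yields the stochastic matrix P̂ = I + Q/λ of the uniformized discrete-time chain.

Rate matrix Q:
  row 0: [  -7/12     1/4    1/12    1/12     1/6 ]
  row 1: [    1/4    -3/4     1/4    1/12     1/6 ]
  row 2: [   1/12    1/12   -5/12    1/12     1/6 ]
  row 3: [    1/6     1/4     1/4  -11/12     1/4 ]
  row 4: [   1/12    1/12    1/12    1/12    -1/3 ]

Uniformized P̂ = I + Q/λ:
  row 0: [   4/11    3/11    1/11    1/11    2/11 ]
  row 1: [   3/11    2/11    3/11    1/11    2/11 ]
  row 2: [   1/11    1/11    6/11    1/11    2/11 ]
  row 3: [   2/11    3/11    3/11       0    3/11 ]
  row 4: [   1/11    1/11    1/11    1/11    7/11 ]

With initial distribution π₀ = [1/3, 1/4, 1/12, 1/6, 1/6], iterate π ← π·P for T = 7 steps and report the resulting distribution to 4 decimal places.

t=0: π = [0.3333, 0.2500, 0.0833, 0.1667, 0.1667]
t=1: π = [0.2424, 0.2045, 0.2045, 0.0758, 0.2727]
t=2: π = [0.2011, 0.1674, 0.2348, 0.0840, 0.3127]
t=3: π = [0.1838, 0.1580, 0.2434, 0.0833, 0.3316]
t=4: π = [0.1773, 0.1538, 0.2454, 0.0833, 0.3401]
t=5: π = [0.1748, 0.1523, 0.2456, 0.0833, 0.3440]
t=6: π = [0.1739, 0.1517, 0.2454, 0.0833, 0.3458]
t=7: π = [0.1735, 0.1515, 0.2452, 0.0833, 0.3466]

π = [0.1735, 0.1515, 0.2452, 0.0833, 0.3466]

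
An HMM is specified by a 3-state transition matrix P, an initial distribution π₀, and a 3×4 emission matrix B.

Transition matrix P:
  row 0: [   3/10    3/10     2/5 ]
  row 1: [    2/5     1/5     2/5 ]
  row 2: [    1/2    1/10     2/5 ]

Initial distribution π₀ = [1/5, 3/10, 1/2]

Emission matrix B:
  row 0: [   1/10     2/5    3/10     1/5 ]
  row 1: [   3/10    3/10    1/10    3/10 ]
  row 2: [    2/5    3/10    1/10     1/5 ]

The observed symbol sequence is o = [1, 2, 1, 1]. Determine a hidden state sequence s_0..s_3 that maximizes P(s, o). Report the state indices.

path = [2, 0, 2, 0]

t=0: δ = [8.000e-02, 9.000e-02, 1.500e-01]  (obs o_0=1)
t=1: δ = [2.250e-02, 2.400e-03, 6.000e-03]  ψ = [2, 0, 2]  (obs o_1=2)
t=2: δ = [2.700e-03, 2.025e-03, 2.700e-03]  ψ = [0, 0, 0]  (obs o_2=1)
t=3: δ = [5.400e-04, 2.430e-04, 3.240e-04]  ψ = [2, 0, 0]  (obs o_3=1)
backtrack: best end state = 0; path = [2, 0, 2, 0]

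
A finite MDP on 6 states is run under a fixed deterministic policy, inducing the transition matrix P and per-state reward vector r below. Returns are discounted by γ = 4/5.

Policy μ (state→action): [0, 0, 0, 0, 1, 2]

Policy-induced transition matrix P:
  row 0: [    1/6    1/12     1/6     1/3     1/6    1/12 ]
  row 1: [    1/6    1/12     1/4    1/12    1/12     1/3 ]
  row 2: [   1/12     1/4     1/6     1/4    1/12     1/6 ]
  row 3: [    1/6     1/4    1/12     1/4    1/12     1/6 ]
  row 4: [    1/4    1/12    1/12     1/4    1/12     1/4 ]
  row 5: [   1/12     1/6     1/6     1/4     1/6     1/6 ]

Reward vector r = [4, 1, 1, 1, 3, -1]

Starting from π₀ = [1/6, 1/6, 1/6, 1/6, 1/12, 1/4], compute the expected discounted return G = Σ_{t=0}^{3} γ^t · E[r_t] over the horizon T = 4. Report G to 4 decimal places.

t=0: π = [0.1667, 0.1667, 0.1667, 0.1667, 0.0833, 0.2500], E[r] = 1.1667, γ^t·E[r] = 1.166667, running G = 1.166667
t=1: π = [0.1389, 0.1597, 0.1597, 0.2361, 0.1181, 0.1875], E[r] = 1.2778, γ^t·E[r] = 1.022222, running G = 2.188889
t=2: π = [0.1476, 0.1649, 0.1505, 0.2350, 0.1105, 0.1916], E[r] = 1.2807, γ^t·E[r] = 0.819630, running G = 3.008519
t=3: π = [0.1474, 0.1635, 0.1516, 0.2348, 0.1116, 0.1911], E[r] = 1.2832, γ^t·E[r] = 0.656988, running G = 3.665506

G = 3.6655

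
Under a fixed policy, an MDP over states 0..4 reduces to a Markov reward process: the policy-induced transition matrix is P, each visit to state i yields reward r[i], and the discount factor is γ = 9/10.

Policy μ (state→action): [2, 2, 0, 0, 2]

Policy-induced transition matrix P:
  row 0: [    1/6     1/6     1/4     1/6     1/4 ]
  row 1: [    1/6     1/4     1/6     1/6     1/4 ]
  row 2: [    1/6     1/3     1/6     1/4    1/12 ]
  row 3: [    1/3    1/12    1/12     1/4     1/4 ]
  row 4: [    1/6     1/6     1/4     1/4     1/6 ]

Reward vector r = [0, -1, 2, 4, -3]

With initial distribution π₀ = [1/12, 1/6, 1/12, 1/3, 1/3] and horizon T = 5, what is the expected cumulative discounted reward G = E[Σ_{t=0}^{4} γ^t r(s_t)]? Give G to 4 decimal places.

t=0: π = [0.0833, 0.1667, 0.0833, 0.3333, 0.3333], E[r] = 0.3333, γ^t·E[r] = 0.333333, running G = 0.333333
t=1: π = [0.2222, 0.1667, 0.1736, 0.2292, 0.2083], E[r] = 0.4722, γ^t·E[r] = 0.425000, running G = 0.758333
t=2: π = [0.2049, 0.1904, 0.1834, 0.2176, 0.2037], E[r] = 0.4358, γ^t·E[r] = 0.352969, running G = 1.111302
t=3: π = [0.2029, 0.1950, 0.1826, 0.2171, 0.2024], E[r] = 0.4311, γ^t·E[r] = 0.314262, running G = 1.425564
t=4: π = [0.2028, 0.1953, 0.1824, 0.2168, 0.2027], E[r] = 0.4287, γ^t·E[r] = 0.281290, running G = 1.706854

G = 1.7069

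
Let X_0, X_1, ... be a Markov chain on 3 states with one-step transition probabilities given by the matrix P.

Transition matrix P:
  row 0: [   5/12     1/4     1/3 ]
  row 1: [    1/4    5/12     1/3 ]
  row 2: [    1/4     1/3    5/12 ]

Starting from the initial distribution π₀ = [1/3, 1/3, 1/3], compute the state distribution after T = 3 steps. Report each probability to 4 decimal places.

t=0: π = [0.3333, 0.3333, 0.3333]
t=1: π = [0.3056, 0.3333, 0.3611]
t=2: π = [0.3009, 0.3356, 0.3634]
t=3: π = [0.3002, 0.3362, 0.3636]

π = [0.3002, 0.3362, 0.3636]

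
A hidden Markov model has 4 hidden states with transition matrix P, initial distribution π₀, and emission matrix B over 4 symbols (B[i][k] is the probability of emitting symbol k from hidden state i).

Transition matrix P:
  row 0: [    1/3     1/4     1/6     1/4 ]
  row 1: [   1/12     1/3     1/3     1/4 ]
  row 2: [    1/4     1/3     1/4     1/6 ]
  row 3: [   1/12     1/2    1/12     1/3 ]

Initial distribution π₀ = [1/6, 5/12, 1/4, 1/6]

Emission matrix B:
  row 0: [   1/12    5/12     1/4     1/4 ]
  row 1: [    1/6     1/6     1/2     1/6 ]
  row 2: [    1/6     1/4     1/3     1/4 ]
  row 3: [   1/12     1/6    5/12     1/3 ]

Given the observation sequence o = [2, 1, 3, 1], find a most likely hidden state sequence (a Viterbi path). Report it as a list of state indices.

path = [1, 2, 0, 0]

t=0: δ = [4.167e-02, 2.083e-01, 8.333e-02, 6.944e-02]  (obs o_0=2)
t=1: δ = [8.681e-03, 1.157e-02, 1.736e-02, 8.681e-03]  ψ = [2, 1, 1, 1]  (obs o_1=1)
t=2: δ = [1.085e-03, 9.645e-04, 1.085e-03, 9.645e-04]  ψ = [2, 2, 2, 1]  (obs o_2=3)
t=3: δ = [1.507e-04, 8.038e-05, 8.038e-05, 5.358e-05]  ψ = [0, 3, 1, 3]  (obs o_3=1)
backtrack: best end state = 0; path = [1, 2, 0, 0]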